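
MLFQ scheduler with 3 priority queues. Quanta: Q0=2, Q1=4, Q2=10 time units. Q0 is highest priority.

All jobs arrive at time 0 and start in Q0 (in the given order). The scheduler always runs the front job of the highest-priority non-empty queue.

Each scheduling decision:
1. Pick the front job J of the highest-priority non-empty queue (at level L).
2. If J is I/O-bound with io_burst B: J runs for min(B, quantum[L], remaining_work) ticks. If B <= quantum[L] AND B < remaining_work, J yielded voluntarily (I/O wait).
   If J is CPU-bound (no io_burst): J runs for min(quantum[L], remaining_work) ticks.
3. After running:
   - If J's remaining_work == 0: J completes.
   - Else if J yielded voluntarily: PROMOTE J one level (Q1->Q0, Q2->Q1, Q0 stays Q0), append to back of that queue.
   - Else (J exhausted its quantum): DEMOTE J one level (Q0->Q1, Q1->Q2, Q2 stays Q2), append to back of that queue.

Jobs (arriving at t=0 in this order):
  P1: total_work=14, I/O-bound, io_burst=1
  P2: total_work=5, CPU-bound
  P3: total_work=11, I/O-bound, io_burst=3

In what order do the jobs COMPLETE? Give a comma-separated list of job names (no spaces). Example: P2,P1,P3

Answer: P1,P2,P3

Derivation:
t=0-1: P1@Q0 runs 1, rem=13, I/O yield, promote→Q0. Q0=[P2,P3,P1] Q1=[] Q2=[]
t=1-3: P2@Q0 runs 2, rem=3, quantum used, demote→Q1. Q0=[P3,P1] Q1=[P2] Q2=[]
t=3-5: P3@Q0 runs 2, rem=9, quantum used, demote→Q1. Q0=[P1] Q1=[P2,P3] Q2=[]
t=5-6: P1@Q0 runs 1, rem=12, I/O yield, promote→Q0. Q0=[P1] Q1=[P2,P3] Q2=[]
t=6-7: P1@Q0 runs 1, rem=11, I/O yield, promote→Q0. Q0=[P1] Q1=[P2,P3] Q2=[]
t=7-8: P1@Q0 runs 1, rem=10, I/O yield, promote→Q0. Q0=[P1] Q1=[P2,P3] Q2=[]
t=8-9: P1@Q0 runs 1, rem=9, I/O yield, promote→Q0. Q0=[P1] Q1=[P2,P3] Q2=[]
t=9-10: P1@Q0 runs 1, rem=8, I/O yield, promote→Q0. Q0=[P1] Q1=[P2,P3] Q2=[]
t=10-11: P1@Q0 runs 1, rem=7, I/O yield, promote→Q0. Q0=[P1] Q1=[P2,P3] Q2=[]
t=11-12: P1@Q0 runs 1, rem=6, I/O yield, promote→Q0. Q0=[P1] Q1=[P2,P3] Q2=[]
t=12-13: P1@Q0 runs 1, rem=5, I/O yield, promote→Q0. Q0=[P1] Q1=[P2,P3] Q2=[]
t=13-14: P1@Q0 runs 1, rem=4, I/O yield, promote→Q0. Q0=[P1] Q1=[P2,P3] Q2=[]
t=14-15: P1@Q0 runs 1, rem=3, I/O yield, promote→Q0. Q0=[P1] Q1=[P2,P3] Q2=[]
t=15-16: P1@Q0 runs 1, rem=2, I/O yield, promote→Q0. Q0=[P1] Q1=[P2,P3] Q2=[]
t=16-17: P1@Q0 runs 1, rem=1, I/O yield, promote→Q0. Q0=[P1] Q1=[P2,P3] Q2=[]
t=17-18: P1@Q0 runs 1, rem=0, completes. Q0=[] Q1=[P2,P3] Q2=[]
t=18-21: P2@Q1 runs 3, rem=0, completes. Q0=[] Q1=[P3] Q2=[]
t=21-24: P3@Q1 runs 3, rem=6, I/O yield, promote→Q0. Q0=[P3] Q1=[] Q2=[]
t=24-26: P3@Q0 runs 2, rem=4, quantum used, demote→Q1. Q0=[] Q1=[P3] Q2=[]
t=26-29: P3@Q1 runs 3, rem=1, I/O yield, promote→Q0. Q0=[P3] Q1=[] Q2=[]
t=29-30: P3@Q0 runs 1, rem=0, completes. Q0=[] Q1=[] Q2=[]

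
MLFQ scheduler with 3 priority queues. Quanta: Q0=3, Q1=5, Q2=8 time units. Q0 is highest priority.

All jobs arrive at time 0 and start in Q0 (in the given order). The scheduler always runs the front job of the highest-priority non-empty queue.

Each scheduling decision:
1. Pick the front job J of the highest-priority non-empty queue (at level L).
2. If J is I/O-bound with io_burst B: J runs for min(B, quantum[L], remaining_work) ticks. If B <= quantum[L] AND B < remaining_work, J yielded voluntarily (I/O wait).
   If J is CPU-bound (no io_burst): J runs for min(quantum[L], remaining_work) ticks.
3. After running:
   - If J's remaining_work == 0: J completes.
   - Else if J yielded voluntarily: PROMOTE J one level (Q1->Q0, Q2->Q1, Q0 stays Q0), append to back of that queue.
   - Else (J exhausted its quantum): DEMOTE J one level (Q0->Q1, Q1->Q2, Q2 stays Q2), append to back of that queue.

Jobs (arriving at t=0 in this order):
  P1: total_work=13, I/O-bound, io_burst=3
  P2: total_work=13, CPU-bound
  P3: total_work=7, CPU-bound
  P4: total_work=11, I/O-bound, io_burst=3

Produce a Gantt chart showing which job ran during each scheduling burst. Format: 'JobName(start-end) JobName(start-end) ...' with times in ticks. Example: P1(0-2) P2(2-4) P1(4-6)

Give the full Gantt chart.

t=0-3: P1@Q0 runs 3, rem=10, I/O yield, promote→Q0. Q0=[P2,P3,P4,P1] Q1=[] Q2=[]
t=3-6: P2@Q0 runs 3, rem=10, quantum used, demote→Q1. Q0=[P3,P4,P1] Q1=[P2] Q2=[]
t=6-9: P3@Q0 runs 3, rem=4, quantum used, demote→Q1. Q0=[P4,P1] Q1=[P2,P3] Q2=[]
t=9-12: P4@Q0 runs 3, rem=8, I/O yield, promote→Q0. Q0=[P1,P4] Q1=[P2,P3] Q2=[]
t=12-15: P1@Q0 runs 3, rem=7, I/O yield, promote→Q0. Q0=[P4,P1] Q1=[P2,P3] Q2=[]
t=15-18: P4@Q0 runs 3, rem=5, I/O yield, promote→Q0. Q0=[P1,P4] Q1=[P2,P3] Q2=[]
t=18-21: P1@Q0 runs 3, rem=4, I/O yield, promote→Q0. Q0=[P4,P1] Q1=[P2,P3] Q2=[]
t=21-24: P4@Q0 runs 3, rem=2, I/O yield, promote→Q0. Q0=[P1,P4] Q1=[P2,P3] Q2=[]
t=24-27: P1@Q0 runs 3, rem=1, I/O yield, promote→Q0. Q0=[P4,P1] Q1=[P2,P3] Q2=[]
t=27-29: P4@Q0 runs 2, rem=0, completes. Q0=[P1] Q1=[P2,P3] Q2=[]
t=29-30: P1@Q0 runs 1, rem=0, completes. Q0=[] Q1=[P2,P3] Q2=[]
t=30-35: P2@Q1 runs 5, rem=5, quantum used, demote→Q2. Q0=[] Q1=[P3] Q2=[P2]
t=35-39: P3@Q1 runs 4, rem=0, completes. Q0=[] Q1=[] Q2=[P2]
t=39-44: P2@Q2 runs 5, rem=0, completes. Q0=[] Q1=[] Q2=[]

Answer: P1(0-3) P2(3-6) P3(6-9) P4(9-12) P1(12-15) P4(15-18) P1(18-21) P4(21-24) P1(24-27) P4(27-29) P1(29-30) P2(30-35) P3(35-39) P2(39-44)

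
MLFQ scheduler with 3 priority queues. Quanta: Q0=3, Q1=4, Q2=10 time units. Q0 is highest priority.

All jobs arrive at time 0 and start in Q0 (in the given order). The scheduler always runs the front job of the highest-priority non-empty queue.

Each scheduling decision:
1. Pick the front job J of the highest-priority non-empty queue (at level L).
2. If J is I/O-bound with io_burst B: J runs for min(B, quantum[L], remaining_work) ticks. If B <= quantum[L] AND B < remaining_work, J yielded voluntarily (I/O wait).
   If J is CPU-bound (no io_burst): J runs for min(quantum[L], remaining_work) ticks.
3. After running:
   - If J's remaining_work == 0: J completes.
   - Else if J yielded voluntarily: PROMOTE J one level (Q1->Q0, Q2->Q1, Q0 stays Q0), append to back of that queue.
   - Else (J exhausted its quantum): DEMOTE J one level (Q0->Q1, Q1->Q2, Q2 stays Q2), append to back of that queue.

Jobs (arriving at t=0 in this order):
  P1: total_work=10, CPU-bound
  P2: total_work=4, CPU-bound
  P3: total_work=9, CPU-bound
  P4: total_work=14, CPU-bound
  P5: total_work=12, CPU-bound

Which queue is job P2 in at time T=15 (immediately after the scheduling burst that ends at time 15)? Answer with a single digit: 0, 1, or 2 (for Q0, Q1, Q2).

Answer: 1

Derivation:
t=0-3: P1@Q0 runs 3, rem=7, quantum used, demote→Q1. Q0=[P2,P3,P4,P5] Q1=[P1] Q2=[]
t=3-6: P2@Q0 runs 3, rem=1, quantum used, demote→Q1. Q0=[P3,P4,P5] Q1=[P1,P2] Q2=[]
t=6-9: P3@Q0 runs 3, rem=6, quantum used, demote→Q1. Q0=[P4,P5] Q1=[P1,P2,P3] Q2=[]
t=9-12: P4@Q0 runs 3, rem=11, quantum used, demote→Q1. Q0=[P5] Q1=[P1,P2,P3,P4] Q2=[]
t=12-15: P5@Q0 runs 3, rem=9, quantum used, demote→Q1. Q0=[] Q1=[P1,P2,P3,P4,P5] Q2=[]
t=15-19: P1@Q1 runs 4, rem=3, quantum used, demote→Q2. Q0=[] Q1=[P2,P3,P4,P5] Q2=[P1]
t=19-20: P2@Q1 runs 1, rem=0, completes. Q0=[] Q1=[P3,P4,P5] Q2=[P1]
t=20-24: P3@Q1 runs 4, rem=2, quantum used, demote→Q2. Q0=[] Q1=[P4,P5] Q2=[P1,P3]
t=24-28: P4@Q1 runs 4, rem=7, quantum used, demote→Q2. Q0=[] Q1=[P5] Q2=[P1,P3,P4]
t=28-32: P5@Q1 runs 4, rem=5, quantum used, demote→Q2. Q0=[] Q1=[] Q2=[P1,P3,P4,P5]
t=32-35: P1@Q2 runs 3, rem=0, completes. Q0=[] Q1=[] Q2=[P3,P4,P5]
t=35-37: P3@Q2 runs 2, rem=0, completes. Q0=[] Q1=[] Q2=[P4,P5]
t=37-44: P4@Q2 runs 7, rem=0, completes. Q0=[] Q1=[] Q2=[P5]
t=44-49: P5@Q2 runs 5, rem=0, completes. Q0=[] Q1=[] Q2=[]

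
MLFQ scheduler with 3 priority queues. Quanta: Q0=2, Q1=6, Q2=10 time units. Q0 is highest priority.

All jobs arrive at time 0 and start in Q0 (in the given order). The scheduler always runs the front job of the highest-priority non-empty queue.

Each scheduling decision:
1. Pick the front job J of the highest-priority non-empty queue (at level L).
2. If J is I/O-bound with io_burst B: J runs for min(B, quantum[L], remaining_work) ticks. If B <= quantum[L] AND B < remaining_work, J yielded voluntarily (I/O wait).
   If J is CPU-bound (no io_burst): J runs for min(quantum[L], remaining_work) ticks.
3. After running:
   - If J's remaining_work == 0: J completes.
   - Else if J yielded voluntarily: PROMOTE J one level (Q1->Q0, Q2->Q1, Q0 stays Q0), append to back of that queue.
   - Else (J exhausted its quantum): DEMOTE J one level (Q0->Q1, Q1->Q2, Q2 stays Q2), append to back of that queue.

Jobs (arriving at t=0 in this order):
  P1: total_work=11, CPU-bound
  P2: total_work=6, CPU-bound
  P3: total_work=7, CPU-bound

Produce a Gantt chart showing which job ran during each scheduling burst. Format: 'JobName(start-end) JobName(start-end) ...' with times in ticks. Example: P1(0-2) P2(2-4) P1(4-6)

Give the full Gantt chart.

t=0-2: P1@Q0 runs 2, rem=9, quantum used, demote→Q1. Q0=[P2,P3] Q1=[P1] Q2=[]
t=2-4: P2@Q0 runs 2, rem=4, quantum used, demote→Q1. Q0=[P3] Q1=[P1,P2] Q2=[]
t=4-6: P3@Q0 runs 2, rem=5, quantum used, demote→Q1. Q0=[] Q1=[P1,P2,P3] Q2=[]
t=6-12: P1@Q1 runs 6, rem=3, quantum used, demote→Q2. Q0=[] Q1=[P2,P3] Q2=[P1]
t=12-16: P2@Q1 runs 4, rem=0, completes. Q0=[] Q1=[P3] Q2=[P1]
t=16-21: P3@Q1 runs 5, rem=0, completes. Q0=[] Q1=[] Q2=[P1]
t=21-24: P1@Q2 runs 3, rem=0, completes. Q0=[] Q1=[] Q2=[]

Answer: P1(0-2) P2(2-4) P3(4-6) P1(6-12) P2(12-16) P3(16-21) P1(21-24)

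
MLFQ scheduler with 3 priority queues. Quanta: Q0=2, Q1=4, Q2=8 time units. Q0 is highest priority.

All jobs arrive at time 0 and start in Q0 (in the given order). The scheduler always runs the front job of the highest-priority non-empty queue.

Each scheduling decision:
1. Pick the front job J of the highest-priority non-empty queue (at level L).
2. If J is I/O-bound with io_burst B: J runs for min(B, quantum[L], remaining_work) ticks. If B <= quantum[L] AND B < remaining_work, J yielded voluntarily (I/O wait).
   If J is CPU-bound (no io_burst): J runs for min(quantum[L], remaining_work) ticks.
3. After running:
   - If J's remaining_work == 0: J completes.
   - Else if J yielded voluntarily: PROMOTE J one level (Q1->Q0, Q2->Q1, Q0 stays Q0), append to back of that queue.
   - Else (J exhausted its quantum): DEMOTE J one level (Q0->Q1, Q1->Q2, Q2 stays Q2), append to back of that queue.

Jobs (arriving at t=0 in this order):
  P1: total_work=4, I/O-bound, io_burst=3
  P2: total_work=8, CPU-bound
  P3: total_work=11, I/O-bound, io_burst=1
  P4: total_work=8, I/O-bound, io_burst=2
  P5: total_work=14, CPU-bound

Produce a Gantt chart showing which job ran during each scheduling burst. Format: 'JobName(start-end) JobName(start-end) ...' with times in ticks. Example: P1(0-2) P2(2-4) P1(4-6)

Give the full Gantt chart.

t=0-2: P1@Q0 runs 2, rem=2, quantum used, demote→Q1. Q0=[P2,P3,P4,P5] Q1=[P1] Q2=[]
t=2-4: P2@Q0 runs 2, rem=6, quantum used, demote→Q1. Q0=[P3,P4,P5] Q1=[P1,P2] Q2=[]
t=4-5: P3@Q0 runs 1, rem=10, I/O yield, promote→Q0. Q0=[P4,P5,P3] Q1=[P1,P2] Q2=[]
t=5-7: P4@Q0 runs 2, rem=6, I/O yield, promote→Q0. Q0=[P5,P3,P4] Q1=[P1,P2] Q2=[]
t=7-9: P5@Q0 runs 2, rem=12, quantum used, demote→Q1. Q0=[P3,P4] Q1=[P1,P2,P5] Q2=[]
t=9-10: P3@Q0 runs 1, rem=9, I/O yield, promote→Q0. Q0=[P4,P3] Q1=[P1,P2,P5] Q2=[]
t=10-12: P4@Q0 runs 2, rem=4, I/O yield, promote→Q0. Q0=[P3,P4] Q1=[P1,P2,P5] Q2=[]
t=12-13: P3@Q0 runs 1, rem=8, I/O yield, promote→Q0. Q0=[P4,P3] Q1=[P1,P2,P5] Q2=[]
t=13-15: P4@Q0 runs 2, rem=2, I/O yield, promote→Q0. Q0=[P3,P4] Q1=[P1,P2,P5] Q2=[]
t=15-16: P3@Q0 runs 1, rem=7, I/O yield, promote→Q0. Q0=[P4,P3] Q1=[P1,P2,P5] Q2=[]
t=16-18: P4@Q0 runs 2, rem=0, completes. Q0=[P3] Q1=[P1,P2,P5] Q2=[]
t=18-19: P3@Q0 runs 1, rem=6, I/O yield, promote→Q0. Q0=[P3] Q1=[P1,P2,P5] Q2=[]
t=19-20: P3@Q0 runs 1, rem=5, I/O yield, promote→Q0. Q0=[P3] Q1=[P1,P2,P5] Q2=[]
t=20-21: P3@Q0 runs 1, rem=4, I/O yield, promote→Q0. Q0=[P3] Q1=[P1,P2,P5] Q2=[]
t=21-22: P3@Q0 runs 1, rem=3, I/O yield, promote→Q0. Q0=[P3] Q1=[P1,P2,P5] Q2=[]
t=22-23: P3@Q0 runs 1, rem=2, I/O yield, promote→Q0. Q0=[P3] Q1=[P1,P2,P5] Q2=[]
t=23-24: P3@Q0 runs 1, rem=1, I/O yield, promote→Q0. Q0=[P3] Q1=[P1,P2,P5] Q2=[]
t=24-25: P3@Q0 runs 1, rem=0, completes. Q0=[] Q1=[P1,P2,P5] Q2=[]
t=25-27: P1@Q1 runs 2, rem=0, completes. Q0=[] Q1=[P2,P5] Q2=[]
t=27-31: P2@Q1 runs 4, rem=2, quantum used, demote→Q2. Q0=[] Q1=[P5] Q2=[P2]
t=31-35: P5@Q1 runs 4, rem=8, quantum used, demote→Q2. Q0=[] Q1=[] Q2=[P2,P5]
t=35-37: P2@Q2 runs 2, rem=0, completes. Q0=[] Q1=[] Q2=[P5]
t=37-45: P5@Q2 runs 8, rem=0, completes. Q0=[] Q1=[] Q2=[]

Answer: P1(0-2) P2(2-4) P3(4-5) P4(5-7) P5(7-9) P3(9-10) P4(10-12) P3(12-13) P4(13-15) P3(15-16) P4(16-18) P3(18-19) P3(19-20) P3(20-21) P3(21-22) P3(22-23) P3(23-24) P3(24-25) P1(25-27) P2(27-31) P5(31-35) P2(35-37) P5(37-45)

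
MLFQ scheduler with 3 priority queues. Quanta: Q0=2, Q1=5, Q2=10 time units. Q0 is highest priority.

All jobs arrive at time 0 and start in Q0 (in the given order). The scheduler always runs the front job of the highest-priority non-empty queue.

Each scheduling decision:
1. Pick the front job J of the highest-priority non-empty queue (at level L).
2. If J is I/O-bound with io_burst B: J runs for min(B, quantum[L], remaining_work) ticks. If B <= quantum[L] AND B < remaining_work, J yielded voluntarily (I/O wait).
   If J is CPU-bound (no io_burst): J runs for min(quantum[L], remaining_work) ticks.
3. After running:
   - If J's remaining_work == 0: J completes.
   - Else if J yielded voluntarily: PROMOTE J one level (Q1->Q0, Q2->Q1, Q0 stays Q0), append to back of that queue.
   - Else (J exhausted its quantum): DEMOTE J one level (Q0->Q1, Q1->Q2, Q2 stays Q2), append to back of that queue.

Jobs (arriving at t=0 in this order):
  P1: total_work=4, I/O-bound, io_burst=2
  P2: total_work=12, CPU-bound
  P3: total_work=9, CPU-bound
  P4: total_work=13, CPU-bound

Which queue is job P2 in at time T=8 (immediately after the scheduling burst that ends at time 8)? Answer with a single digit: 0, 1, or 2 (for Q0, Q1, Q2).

t=0-2: P1@Q0 runs 2, rem=2, I/O yield, promote→Q0. Q0=[P2,P3,P4,P1] Q1=[] Q2=[]
t=2-4: P2@Q0 runs 2, rem=10, quantum used, demote→Q1. Q0=[P3,P4,P1] Q1=[P2] Q2=[]
t=4-6: P3@Q0 runs 2, rem=7, quantum used, demote→Q1. Q0=[P4,P1] Q1=[P2,P3] Q2=[]
t=6-8: P4@Q0 runs 2, rem=11, quantum used, demote→Q1. Q0=[P1] Q1=[P2,P3,P4] Q2=[]
t=8-10: P1@Q0 runs 2, rem=0, completes. Q0=[] Q1=[P2,P3,P4] Q2=[]
t=10-15: P2@Q1 runs 5, rem=5, quantum used, demote→Q2. Q0=[] Q1=[P3,P4] Q2=[P2]
t=15-20: P3@Q1 runs 5, rem=2, quantum used, demote→Q2. Q0=[] Q1=[P4] Q2=[P2,P3]
t=20-25: P4@Q1 runs 5, rem=6, quantum used, demote→Q2. Q0=[] Q1=[] Q2=[P2,P3,P4]
t=25-30: P2@Q2 runs 5, rem=0, completes. Q0=[] Q1=[] Q2=[P3,P4]
t=30-32: P3@Q2 runs 2, rem=0, completes. Q0=[] Q1=[] Q2=[P4]
t=32-38: P4@Q2 runs 6, rem=0, completes. Q0=[] Q1=[] Q2=[]

Answer: 1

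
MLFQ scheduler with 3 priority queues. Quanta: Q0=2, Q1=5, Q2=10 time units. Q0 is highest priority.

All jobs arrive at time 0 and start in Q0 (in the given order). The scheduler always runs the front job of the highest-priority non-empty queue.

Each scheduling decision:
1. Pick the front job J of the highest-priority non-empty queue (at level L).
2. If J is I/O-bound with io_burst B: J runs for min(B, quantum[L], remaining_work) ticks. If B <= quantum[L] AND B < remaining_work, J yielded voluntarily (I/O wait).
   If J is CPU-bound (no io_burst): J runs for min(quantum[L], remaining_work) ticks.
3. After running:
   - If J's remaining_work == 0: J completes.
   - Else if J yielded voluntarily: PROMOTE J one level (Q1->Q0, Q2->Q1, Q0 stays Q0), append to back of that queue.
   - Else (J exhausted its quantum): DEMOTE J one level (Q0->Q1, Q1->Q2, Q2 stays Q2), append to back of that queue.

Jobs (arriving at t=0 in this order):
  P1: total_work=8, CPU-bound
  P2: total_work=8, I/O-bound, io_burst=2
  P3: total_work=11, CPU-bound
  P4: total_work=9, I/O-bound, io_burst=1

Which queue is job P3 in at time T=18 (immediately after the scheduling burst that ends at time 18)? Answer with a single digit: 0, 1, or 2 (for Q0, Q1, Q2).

t=0-2: P1@Q0 runs 2, rem=6, quantum used, demote→Q1. Q0=[P2,P3,P4] Q1=[P1] Q2=[]
t=2-4: P2@Q0 runs 2, rem=6, I/O yield, promote→Q0. Q0=[P3,P4,P2] Q1=[P1] Q2=[]
t=4-6: P3@Q0 runs 2, rem=9, quantum used, demote→Q1. Q0=[P4,P2] Q1=[P1,P3] Q2=[]
t=6-7: P4@Q0 runs 1, rem=8, I/O yield, promote→Q0. Q0=[P2,P4] Q1=[P1,P3] Q2=[]
t=7-9: P2@Q0 runs 2, rem=4, I/O yield, promote→Q0. Q0=[P4,P2] Q1=[P1,P3] Q2=[]
t=9-10: P4@Q0 runs 1, rem=7, I/O yield, promote→Q0. Q0=[P2,P4] Q1=[P1,P3] Q2=[]
t=10-12: P2@Q0 runs 2, rem=2, I/O yield, promote→Q0. Q0=[P4,P2] Q1=[P1,P3] Q2=[]
t=12-13: P4@Q0 runs 1, rem=6, I/O yield, promote→Q0. Q0=[P2,P4] Q1=[P1,P3] Q2=[]
t=13-15: P2@Q0 runs 2, rem=0, completes. Q0=[P4] Q1=[P1,P3] Q2=[]
t=15-16: P4@Q0 runs 1, rem=5, I/O yield, promote→Q0. Q0=[P4] Q1=[P1,P3] Q2=[]
t=16-17: P4@Q0 runs 1, rem=4, I/O yield, promote→Q0. Q0=[P4] Q1=[P1,P3] Q2=[]
t=17-18: P4@Q0 runs 1, rem=3, I/O yield, promote→Q0. Q0=[P4] Q1=[P1,P3] Q2=[]
t=18-19: P4@Q0 runs 1, rem=2, I/O yield, promote→Q0. Q0=[P4] Q1=[P1,P3] Q2=[]
t=19-20: P4@Q0 runs 1, rem=1, I/O yield, promote→Q0. Q0=[P4] Q1=[P1,P3] Q2=[]
t=20-21: P4@Q0 runs 1, rem=0, completes. Q0=[] Q1=[P1,P3] Q2=[]
t=21-26: P1@Q1 runs 5, rem=1, quantum used, demote→Q2. Q0=[] Q1=[P3] Q2=[P1]
t=26-31: P3@Q1 runs 5, rem=4, quantum used, demote→Q2. Q0=[] Q1=[] Q2=[P1,P3]
t=31-32: P1@Q2 runs 1, rem=0, completes. Q0=[] Q1=[] Q2=[P3]
t=32-36: P3@Q2 runs 4, rem=0, completes. Q0=[] Q1=[] Q2=[]

Answer: 1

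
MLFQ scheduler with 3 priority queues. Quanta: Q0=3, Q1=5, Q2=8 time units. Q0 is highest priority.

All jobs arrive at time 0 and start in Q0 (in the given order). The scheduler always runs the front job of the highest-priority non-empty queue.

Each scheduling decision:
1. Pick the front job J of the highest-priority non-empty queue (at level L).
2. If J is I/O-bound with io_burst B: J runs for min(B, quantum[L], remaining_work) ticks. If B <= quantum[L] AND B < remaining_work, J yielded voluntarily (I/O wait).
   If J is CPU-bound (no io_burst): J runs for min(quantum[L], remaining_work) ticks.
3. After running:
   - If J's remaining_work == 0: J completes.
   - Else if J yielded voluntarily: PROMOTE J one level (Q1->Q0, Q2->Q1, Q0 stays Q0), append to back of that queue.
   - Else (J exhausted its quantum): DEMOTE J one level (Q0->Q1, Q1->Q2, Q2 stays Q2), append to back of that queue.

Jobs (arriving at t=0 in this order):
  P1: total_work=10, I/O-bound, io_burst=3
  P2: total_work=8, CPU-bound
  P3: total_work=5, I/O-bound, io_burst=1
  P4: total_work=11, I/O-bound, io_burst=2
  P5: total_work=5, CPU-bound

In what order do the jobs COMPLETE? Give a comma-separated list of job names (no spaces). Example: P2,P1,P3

Answer: P1,P3,P4,P2,P5

Derivation:
t=0-3: P1@Q0 runs 3, rem=7, I/O yield, promote→Q0. Q0=[P2,P3,P4,P5,P1] Q1=[] Q2=[]
t=3-6: P2@Q0 runs 3, rem=5, quantum used, demote→Q1. Q0=[P3,P4,P5,P1] Q1=[P2] Q2=[]
t=6-7: P3@Q0 runs 1, rem=4, I/O yield, promote→Q0. Q0=[P4,P5,P1,P3] Q1=[P2] Q2=[]
t=7-9: P4@Q0 runs 2, rem=9, I/O yield, promote→Q0. Q0=[P5,P1,P3,P4] Q1=[P2] Q2=[]
t=9-12: P5@Q0 runs 3, rem=2, quantum used, demote→Q1. Q0=[P1,P3,P4] Q1=[P2,P5] Q2=[]
t=12-15: P1@Q0 runs 3, rem=4, I/O yield, promote→Q0. Q0=[P3,P4,P1] Q1=[P2,P5] Q2=[]
t=15-16: P3@Q0 runs 1, rem=3, I/O yield, promote→Q0. Q0=[P4,P1,P3] Q1=[P2,P5] Q2=[]
t=16-18: P4@Q0 runs 2, rem=7, I/O yield, promote→Q0. Q0=[P1,P3,P4] Q1=[P2,P5] Q2=[]
t=18-21: P1@Q0 runs 3, rem=1, I/O yield, promote→Q0. Q0=[P3,P4,P1] Q1=[P2,P5] Q2=[]
t=21-22: P3@Q0 runs 1, rem=2, I/O yield, promote→Q0. Q0=[P4,P1,P3] Q1=[P2,P5] Q2=[]
t=22-24: P4@Q0 runs 2, rem=5, I/O yield, promote→Q0. Q0=[P1,P3,P4] Q1=[P2,P5] Q2=[]
t=24-25: P1@Q0 runs 1, rem=0, completes. Q0=[P3,P4] Q1=[P2,P5] Q2=[]
t=25-26: P3@Q0 runs 1, rem=1, I/O yield, promote→Q0. Q0=[P4,P3] Q1=[P2,P5] Q2=[]
t=26-28: P4@Q0 runs 2, rem=3, I/O yield, promote→Q0. Q0=[P3,P4] Q1=[P2,P5] Q2=[]
t=28-29: P3@Q0 runs 1, rem=0, completes. Q0=[P4] Q1=[P2,P5] Q2=[]
t=29-31: P4@Q0 runs 2, rem=1, I/O yield, promote→Q0. Q0=[P4] Q1=[P2,P5] Q2=[]
t=31-32: P4@Q0 runs 1, rem=0, completes. Q0=[] Q1=[P2,P5] Q2=[]
t=32-37: P2@Q1 runs 5, rem=0, completes. Q0=[] Q1=[P5] Q2=[]
t=37-39: P5@Q1 runs 2, rem=0, completes. Q0=[] Q1=[] Q2=[]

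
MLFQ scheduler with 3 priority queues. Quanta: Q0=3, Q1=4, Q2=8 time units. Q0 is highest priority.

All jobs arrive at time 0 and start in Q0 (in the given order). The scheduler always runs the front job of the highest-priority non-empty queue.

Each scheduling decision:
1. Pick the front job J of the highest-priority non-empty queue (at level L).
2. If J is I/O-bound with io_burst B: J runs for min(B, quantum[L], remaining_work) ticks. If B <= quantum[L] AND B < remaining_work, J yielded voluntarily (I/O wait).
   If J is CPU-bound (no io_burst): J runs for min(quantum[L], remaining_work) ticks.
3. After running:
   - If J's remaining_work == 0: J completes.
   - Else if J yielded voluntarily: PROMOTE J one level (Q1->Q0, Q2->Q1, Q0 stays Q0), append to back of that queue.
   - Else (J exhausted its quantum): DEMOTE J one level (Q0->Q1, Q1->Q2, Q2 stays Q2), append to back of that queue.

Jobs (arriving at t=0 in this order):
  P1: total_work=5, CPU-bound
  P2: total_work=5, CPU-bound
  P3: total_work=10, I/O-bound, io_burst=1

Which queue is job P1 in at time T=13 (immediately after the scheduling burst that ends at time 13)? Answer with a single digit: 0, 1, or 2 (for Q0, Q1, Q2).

t=0-3: P1@Q0 runs 3, rem=2, quantum used, demote→Q1. Q0=[P2,P3] Q1=[P1] Q2=[]
t=3-6: P2@Q0 runs 3, rem=2, quantum used, demote→Q1. Q0=[P3] Q1=[P1,P2] Q2=[]
t=6-7: P3@Q0 runs 1, rem=9, I/O yield, promote→Q0. Q0=[P3] Q1=[P1,P2] Q2=[]
t=7-8: P3@Q0 runs 1, rem=8, I/O yield, promote→Q0. Q0=[P3] Q1=[P1,P2] Q2=[]
t=8-9: P3@Q0 runs 1, rem=7, I/O yield, promote→Q0. Q0=[P3] Q1=[P1,P2] Q2=[]
t=9-10: P3@Q0 runs 1, rem=6, I/O yield, promote→Q0. Q0=[P3] Q1=[P1,P2] Q2=[]
t=10-11: P3@Q0 runs 1, rem=5, I/O yield, promote→Q0. Q0=[P3] Q1=[P1,P2] Q2=[]
t=11-12: P3@Q0 runs 1, rem=4, I/O yield, promote→Q0. Q0=[P3] Q1=[P1,P2] Q2=[]
t=12-13: P3@Q0 runs 1, rem=3, I/O yield, promote→Q0. Q0=[P3] Q1=[P1,P2] Q2=[]
t=13-14: P3@Q0 runs 1, rem=2, I/O yield, promote→Q0. Q0=[P3] Q1=[P1,P2] Q2=[]
t=14-15: P3@Q0 runs 1, rem=1, I/O yield, promote→Q0. Q0=[P3] Q1=[P1,P2] Q2=[]
t=15-16: P3@Q0 runs 1, rem=0, completes. Q0=[] Q1=[P1,P2] Q2=[]
t=16-18: P1@Q1 runs 2, rem=0, completes. Q0=[] Q1=[P2] Q2=[]
t=18-20: P2@Q1 runs 2, rem=0, completes. Q0=[] Q1=[] Q2=[]

Answer: 1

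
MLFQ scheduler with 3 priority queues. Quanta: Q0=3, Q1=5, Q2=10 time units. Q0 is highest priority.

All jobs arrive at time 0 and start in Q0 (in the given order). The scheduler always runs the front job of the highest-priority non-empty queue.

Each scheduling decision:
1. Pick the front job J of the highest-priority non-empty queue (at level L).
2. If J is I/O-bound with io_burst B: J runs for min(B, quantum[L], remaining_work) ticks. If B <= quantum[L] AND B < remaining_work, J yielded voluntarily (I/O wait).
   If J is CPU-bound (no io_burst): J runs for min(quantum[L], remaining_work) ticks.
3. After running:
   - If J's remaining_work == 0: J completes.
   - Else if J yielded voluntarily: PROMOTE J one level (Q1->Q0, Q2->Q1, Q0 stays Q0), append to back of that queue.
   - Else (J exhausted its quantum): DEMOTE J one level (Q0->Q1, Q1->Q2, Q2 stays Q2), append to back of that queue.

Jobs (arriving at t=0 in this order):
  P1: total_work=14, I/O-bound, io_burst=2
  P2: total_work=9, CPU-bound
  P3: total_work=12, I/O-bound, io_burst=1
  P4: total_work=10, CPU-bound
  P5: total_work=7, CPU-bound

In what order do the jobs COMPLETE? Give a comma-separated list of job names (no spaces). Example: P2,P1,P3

t=0-2: P1@Q0 runs 2, rem=12, I/O yield, promote→Q0. Q0=[P2,P3,P4,P5,P1] Q1=[] Q2=[]
t=2-5: P2@Q0 runs 3, rem=6, quantum used, demote→Q1. Q0=[P3,P4,P5,P1] Q1=[P2] Q2=[]
t=5-6: P3@Q0 runs 1, rem=11, I/O yield, promote→Q0. Q0=[P4,P5,P1,P3] Q1=[P2] Q2=[]
t=6-9: P4@Q0 runs 3, rem=7, quantum used, demote→Q1. Q0=[P5,P1,P3] Q1=[P2,P4] Q2=[]
t=9-12: P5@Q0 runs 3, rem=4, quantum used, demote→Q1. Q0=[P1,P3] Q1=[P2,P4,P5] Q2=[]
t=12-14: P1@Q0 runs 2, rem=10, I/O yield, promote→Q0. Q0=[P3,P1] Q1=[P2,P4,P5] Q2=[]
t=14-15: P3@Q0 runs 1, rem=10, I/O yield, promote→Q0. Q0=[P1,P3] Q1=[P2,P4,P5] Q2=[]
t=15-17: P1@Q0 runs 2, rem=8, I/O yield, promote→Q0. Q0=[P3,P1] Q1=[P2,P4,P5] Q2=[]
t=17-18: P3@Q0 runs 1, rem=9, I/O yield, promote→Q0. Q0=[P1,P3] Q1=[P2,P4,P5] Q2=[]
t=18-20: P1@Q0 runs 2, rem=6, I/O yield, promote→Q0. Q0=[P3,P1] Q1=[P2,P4,P5] Q2=[]
t=20-21: P3@Q0 runs 1, rem=8, I/O yield, promote→Q0. Q0=[P1,P3] Q1=[P2,P4,P5] Q2=[]
t=21-23: P1@Q0 runs 2, rem=4, I/O yield, promote→Q0. Q0=[P3,P1] Q1=[P2,P4,P5] Q2=[]
t=23-24: P3@Q0 runs 1, rem=7, I/O yield, promote→Q0. Q0=[P1,P3] Q1=[P2,P4,P5] Q2=[]
t=24-26: P1@Q0 runs 2, rem=2, I/O yield, promote→Q0. Q0=[P3,P1] Q1=[P2,P4,P5] Q2=[]
t=26-27: P3@Q0 runs 1, rem=6, I/O yield, promote→Q0. Q0=[P1,P3] Q1=[P2,P4,P5] Q2=[]
t=27-29: P1@Q0 runs 2, rem=0, completes. Q0=[P3] Q1=[P2,P4,P5] Q2=[]
t=29-30: P3@Q0 runs 1, rem=5, I/O yield, promote→Q0. Q0=[P3] Q1=[P2,P4,P5] Q2=[]
t=30-31: P3@Q0 runs 1, rem=4, I/O yield, promote→Q0. Q0=[P3] Q1=[P2,P4,P5] Q2=[]
t=31-32: P3@Q0 runs 1, rem=3, I/O yield, promote→Q0. Q0=[P3] Q1=[P2,P4,P5] Q2=[]
t=32-33: P3@Q0 runs 1, rem=2, I/O yield, promote→Q0. Q0=[P3] Q1=[P2,P4,P5] Q2=[]
t=33-34: P3@Q0 runs 1, rem=1, I/O yield, promote→Q0. Q0=[P3] Q1=[P2,P4,P5] Q2=[]
t=34-35: P3@Q0 runs 1, rem=0, completes. Q0=[] Q1=[P2,P4,P5] Q2=[]
t=35-40: P2@Q1 runs 5, rem=1, quantum used, demote→Q2. Q0=[] Q1=[P4,P5] Q2=[P2]
t=40-45: P4@Q1 runs 5, rem=2, quantum used, demote→Q2. Q0=[] Q1=[P5] Q2=[P2,P4]
t=45-49: P5@Q1 runs 4, rem=0, completes. Q0=[] Q1=[] Q2=[P2,P4]
t=49-50: P2@Q2 runs 1, rem=0, completes. Q0=[] Q1=[] Q2=[P4]
t=50-52: P4@Q2 runs 2, rem=0, completes. Q0=[] Q1=[] Q2=[]

Answer: P1,P3,P5,P2,P4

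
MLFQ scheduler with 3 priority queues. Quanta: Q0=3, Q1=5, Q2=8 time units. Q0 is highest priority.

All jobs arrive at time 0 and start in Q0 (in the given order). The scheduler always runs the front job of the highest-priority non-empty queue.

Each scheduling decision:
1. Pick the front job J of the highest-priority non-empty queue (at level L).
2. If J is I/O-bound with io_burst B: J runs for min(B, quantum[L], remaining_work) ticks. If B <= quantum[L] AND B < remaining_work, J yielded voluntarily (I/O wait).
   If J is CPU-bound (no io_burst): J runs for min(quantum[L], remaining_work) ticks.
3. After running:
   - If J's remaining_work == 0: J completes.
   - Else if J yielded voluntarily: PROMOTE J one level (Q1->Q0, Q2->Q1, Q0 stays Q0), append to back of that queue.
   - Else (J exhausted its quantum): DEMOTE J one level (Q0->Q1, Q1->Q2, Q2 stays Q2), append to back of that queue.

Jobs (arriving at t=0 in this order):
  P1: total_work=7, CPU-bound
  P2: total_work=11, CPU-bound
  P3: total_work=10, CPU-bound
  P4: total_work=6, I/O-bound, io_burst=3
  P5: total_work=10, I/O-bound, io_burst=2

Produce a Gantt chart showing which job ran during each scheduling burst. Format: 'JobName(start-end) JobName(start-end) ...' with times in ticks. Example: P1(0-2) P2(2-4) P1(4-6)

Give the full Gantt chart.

t=0-3: P1@Q0 runs 3, rem=4, quantum used, demote→Q1. Q0=[P2,P3,P4,P5] Q1=[P1] Q2=[]
t=3-6: P2@Q0 runs 3, rem=8, quantum used, demote→Q1. Q0=[P3,P4,P5] Q1=[P1,P2] Q2=[]
t=6-9: P3@Q0 runs 3, rem=7, quantum used, demote→Q1. Q0=[P4,P5] Q1=[P1,P2,P3] Q2=[]
t=9-12: P4@Q0 runs 3, rem=3, I/O yield, promote→Q0. Q0=[P5,P4] Q1=[P1,P2,P3] Q2=[]
t=12-14: P5@Q0 runs 2, rem=8, I/O yield, promote→Q0. Q0=[P4,P5] Q1=[P1,P2,P3] Q2=[]
t=14-17: P4@Q0 runs 3, rem=0, completes. Q0=[P5] Q1=[P1,P2,P3] Q2=[]
t=17-19: P5@Q0 runs 2, rem=6, I/O yield, promote→Q0. Q0=[P5] Q1=[P1,P2,P3] Q2=[]
t=19-21: P5@Q0 runs 2, rem=4, I/O yield, promote→Q0. Q0=[P5] Q1=[P1,P2,P3] Q2=[]
t=21-23: P5@Q0 runs 2, rem=2, I/O yield, promote→Q0. Q0=[P5] Q1=[P1,P2,P3] Q2=[]
t=23-25: P5@Q0 runs 2, rem=0, completes. Q0=[] Q1=[P1,P2,P3] Q2=[]
t=25-29: P1@Q1 runs 4, rem=0, completes. Q0=[] Q1=[P2,P3] Q2=[]
t=29-34: P2@Q1 runs 5, rem=3, quantum used, demote→Q2. Q0=[] Q1=[P3] Q2=[P2]
t=34-39: P3@Q1 runs 5, rem=2, quantum used, demote→Q2. Q0=[] Q1=[] Q2=[P2,P3]
t=39-42: P2@Q2 runs 3, rem=0, completes. Q0=[] Q1=[] Q2=[P3]
t=42-44: P3@Q2 runs 2, rem=0, completes. Q0=[] Q1=[] Q2=[]

Answer: P1(0-3) P2(3-6) P3(6-9) P4(9-12) P5(12-14) P4(14-17) P5(17-19) P5(19-21) P5(21-23) P5(23-25) P1(25-29) P2(29-34) P3(34-39) P2(39-42) P3(42-44)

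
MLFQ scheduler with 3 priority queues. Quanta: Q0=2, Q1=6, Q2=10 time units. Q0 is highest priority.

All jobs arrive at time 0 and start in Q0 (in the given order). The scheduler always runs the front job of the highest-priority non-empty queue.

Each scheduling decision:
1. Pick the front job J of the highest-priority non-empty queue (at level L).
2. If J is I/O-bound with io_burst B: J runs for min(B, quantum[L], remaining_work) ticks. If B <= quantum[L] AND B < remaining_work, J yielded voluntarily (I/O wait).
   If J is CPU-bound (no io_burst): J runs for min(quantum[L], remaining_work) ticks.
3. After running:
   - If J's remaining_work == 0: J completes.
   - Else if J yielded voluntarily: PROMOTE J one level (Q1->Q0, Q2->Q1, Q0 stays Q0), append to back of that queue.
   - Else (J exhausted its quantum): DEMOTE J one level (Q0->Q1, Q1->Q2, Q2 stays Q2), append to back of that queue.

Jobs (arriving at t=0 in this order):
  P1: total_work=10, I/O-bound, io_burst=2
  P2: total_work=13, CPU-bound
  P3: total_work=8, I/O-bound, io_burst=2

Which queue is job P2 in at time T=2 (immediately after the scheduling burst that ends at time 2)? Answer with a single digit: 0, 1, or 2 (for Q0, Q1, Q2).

Answer: 0

Derivation:
t=0-2: P1@Q0 runs 2, rem=8, I/O yield, promote→Q0. Q0=[P2,P3,P1] Q1=[] Q2=[]
t=2-4: P2@Q0 runs 2, rem=11, quantum used, demote→Q1. Q0=[P3,P1] Q1=[P2] Q2=[]
t=4-6: P3@Q0 runs 2, rem=6, I/O yield, promote→Q0. Q0=[P1,P3] Q1=[P2] Q2=[]
t=6-8: P1@Q0 runs 2, rem=6, I/O yield, promote→Q0. Q0=[P3,P1] Q1=[P2] Q2=[]
t=8-10: P3@Q0 runs 2, rem=4, I/O yield, promote→Q0. Q0=[P1,P3] Q1=[P2] Q2=[]
t=10-12: P1@Q0 runs 2, rem=4, I/O yield, promote→Q0. Q0=[P3,P1] Q1=[P2] Q2=[]
t=12-14: P3@Q0 runs 2, rem=2, I/O yield, promote→Q0. Q0=[P1,P3] Q1=[P2] Q2=[]
t=14-16: P1@Q0 runs 2, rem=2, I/O yield, promote→Q0. Q0=[P3,P1] Q1=[P2] Q2=[]
t=16-18: P3@Q0 runs 2, rem=0, completes. Q0=[P1] Q1=[P2] Q2=[]
t=18-20: P1@Q0 runs 2, rem=0, completes. Q0=[] Q1=[P2] Q2=[]
t=20-26: P2@Q1 runs 6, rem=5, quantum used, demote→Q2. Q0=[] Q1=[] Q2=[P2]
t=26-31: P2@Q2 runs 5, rem=0, completes. Q0=[] Q1=[] Q2=[]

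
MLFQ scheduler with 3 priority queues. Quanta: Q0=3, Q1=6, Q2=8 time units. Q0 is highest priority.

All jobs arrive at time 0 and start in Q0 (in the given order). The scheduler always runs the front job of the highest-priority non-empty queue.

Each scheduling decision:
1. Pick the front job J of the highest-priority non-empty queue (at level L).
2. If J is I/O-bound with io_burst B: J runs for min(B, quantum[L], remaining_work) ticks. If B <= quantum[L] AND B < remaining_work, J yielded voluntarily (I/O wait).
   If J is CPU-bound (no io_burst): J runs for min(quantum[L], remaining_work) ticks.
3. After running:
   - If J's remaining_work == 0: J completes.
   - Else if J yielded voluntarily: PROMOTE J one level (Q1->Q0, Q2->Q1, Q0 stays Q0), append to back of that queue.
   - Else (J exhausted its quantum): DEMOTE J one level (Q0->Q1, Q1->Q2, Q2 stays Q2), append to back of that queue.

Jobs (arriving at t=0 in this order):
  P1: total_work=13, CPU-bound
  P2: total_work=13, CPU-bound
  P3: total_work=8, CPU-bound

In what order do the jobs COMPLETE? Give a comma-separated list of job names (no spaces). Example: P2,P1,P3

t=0-3: P1@Q0 runs 3, rem=10, quantum used, demote→Q1. Q0=[P2,P3] Q1=[P1] Q2=[]
t=3-6: P2@Q0 runs 3, rem=10, quantum used, demote→Q1. Q0=[P3] Q1=[P1,P2] Q2=[]
t=6-9: P3@Q0 runs 3, rem=5, quantum used, demote→Q1. Q0=[] Q1=[P1,P2,P3] Q2=[]
t=9-15: P1@Q1 runs 6, rem=4, quantum used, demote→Q2. Q0=[] Q1=[P2,P3] Q2=[P1]
t=15-21: P2@Q1 runs 6, rem=4, quantum used, demote→Q2. Q0=[] Q1=[P3] Q2=[P1,P2]
t=21-26: P3@Q1 runs 5, rem=0, completes. Q0=[] Q1=[] Q2=[P1,P2]
t=26-30: P1@Q2 runs 4, rem=0, completes. Q0=[] Q1=[] Q2=[P2]
t=30-34: P2@Q2 runs 4, rem=0, completes. Q0=[] Q1=[] Q2=[]

Answer: P3,P1,P2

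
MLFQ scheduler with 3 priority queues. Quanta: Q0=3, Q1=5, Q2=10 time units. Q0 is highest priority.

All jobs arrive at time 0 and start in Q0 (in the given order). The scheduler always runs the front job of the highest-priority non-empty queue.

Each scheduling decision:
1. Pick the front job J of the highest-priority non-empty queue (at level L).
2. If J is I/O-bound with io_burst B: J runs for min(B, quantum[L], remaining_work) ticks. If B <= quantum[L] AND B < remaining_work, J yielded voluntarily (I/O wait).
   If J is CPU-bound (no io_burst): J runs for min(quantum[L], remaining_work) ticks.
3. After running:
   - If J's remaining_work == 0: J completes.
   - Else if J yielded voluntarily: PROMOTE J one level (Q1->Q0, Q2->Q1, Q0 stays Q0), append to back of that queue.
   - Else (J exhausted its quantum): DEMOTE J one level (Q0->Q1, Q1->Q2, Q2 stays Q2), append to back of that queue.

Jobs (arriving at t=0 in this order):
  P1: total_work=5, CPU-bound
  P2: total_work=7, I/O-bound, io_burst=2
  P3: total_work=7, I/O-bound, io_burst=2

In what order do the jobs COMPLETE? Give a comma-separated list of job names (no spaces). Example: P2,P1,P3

t=0-3: P1@Q0 runs 3, rem=2, quantum used, demote→Q1. Q0=[P2,P3] Q1=[P1] Q2=[]
t=3-5: P2@Q0 runs 2, rem=5, I/O yield, promote→Q0. Q0=[P3,P2] Q1=[P1] Q2=[]
t=5-7: P3@Q0 runs 2, rem=5, I/O yield, promote→Q0. Q0=[P2,P3] Q1=[P1] Q2=[]
t=7-9: P2@Q0 runs 2, rem=3, I/O yield, promote→Q0. Q0=[P3,P2] Q1=[P1] Q2=[]
t=9-11: P3@Q0 runs 2, rem=3, I/O yield, promote→Q0. Q0=[P2,P3] Q1=[P1] Q2=[]
t=11-13: P2@Q0 runs 2, rem=1, I/O yield, promote→Q0. Q0=[P3,P2] Q1=[P1] Q2=[]
t=13-15: P3@Q0 runs 2, rem=1, I/O yield, promote→Q0. Q0=[P2,P3] Q1=[P1] Q2=[]
t=15-16: P2@Q0 runs 1, rem=0, completes. Q0=[P3] Q1=[P1] Q2=[]
t=16-17: P3@Q0 runs 1, rem=0, completes. Q0=[] Q1=[P1] Q2=[]
t=17-19: P1@Q1 runs 2, rem=0, completes. Q0=[] Q1=[] Q2=[]

Answer: P2,P3,P1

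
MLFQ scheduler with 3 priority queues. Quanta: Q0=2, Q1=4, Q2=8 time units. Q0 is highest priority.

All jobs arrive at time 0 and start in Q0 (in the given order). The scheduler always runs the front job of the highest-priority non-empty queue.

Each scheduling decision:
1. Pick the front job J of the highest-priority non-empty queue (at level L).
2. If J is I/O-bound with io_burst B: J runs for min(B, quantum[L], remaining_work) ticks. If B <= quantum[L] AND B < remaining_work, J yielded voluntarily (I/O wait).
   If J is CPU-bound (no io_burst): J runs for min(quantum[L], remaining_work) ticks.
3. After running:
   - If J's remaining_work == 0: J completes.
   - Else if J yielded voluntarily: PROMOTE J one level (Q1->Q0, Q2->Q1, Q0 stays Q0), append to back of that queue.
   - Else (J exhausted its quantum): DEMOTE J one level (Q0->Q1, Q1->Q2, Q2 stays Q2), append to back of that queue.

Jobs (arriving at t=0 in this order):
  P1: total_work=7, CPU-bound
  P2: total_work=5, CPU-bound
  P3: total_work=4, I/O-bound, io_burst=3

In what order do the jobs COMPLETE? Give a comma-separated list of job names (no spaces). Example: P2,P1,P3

t=0-2: P1@Q0 runs 2, rem=5, quantum used, demote→Q1. Q0=[P2,P3] Q1=[P1] Q2=[]
t=2-4: P2@Q0 runs 2, rem=3, quantum used, demote→Q1. Q0=[P3] Q1=[P1,P2] Q2=[]
t=4-6: P3@Q0 runs 2, rem=2, quantum used, demote→Q1. Q0=[] Q1=[P1,P2,P3] Q2=[]
t=6-10: P1@Q1 runs 4, rem=1, quantum used, demote→Q2. Q0=[] Q1=[P2,P3] Q2=[P1]
t=10-13: P2@Q1 runs 3, rem=0, completes. Q0=[] Q1=[P3] Q2=[P1]
t=13-15: P3@Q1 runs 2, rem=0, completes. Q0=[] Q1=[] Q2=[P1]
t=15-16: P1@Q2 runs 1, rem=0, completes. Q0=[] Q1=[] Q2=[]

Answer: P2,P3,P1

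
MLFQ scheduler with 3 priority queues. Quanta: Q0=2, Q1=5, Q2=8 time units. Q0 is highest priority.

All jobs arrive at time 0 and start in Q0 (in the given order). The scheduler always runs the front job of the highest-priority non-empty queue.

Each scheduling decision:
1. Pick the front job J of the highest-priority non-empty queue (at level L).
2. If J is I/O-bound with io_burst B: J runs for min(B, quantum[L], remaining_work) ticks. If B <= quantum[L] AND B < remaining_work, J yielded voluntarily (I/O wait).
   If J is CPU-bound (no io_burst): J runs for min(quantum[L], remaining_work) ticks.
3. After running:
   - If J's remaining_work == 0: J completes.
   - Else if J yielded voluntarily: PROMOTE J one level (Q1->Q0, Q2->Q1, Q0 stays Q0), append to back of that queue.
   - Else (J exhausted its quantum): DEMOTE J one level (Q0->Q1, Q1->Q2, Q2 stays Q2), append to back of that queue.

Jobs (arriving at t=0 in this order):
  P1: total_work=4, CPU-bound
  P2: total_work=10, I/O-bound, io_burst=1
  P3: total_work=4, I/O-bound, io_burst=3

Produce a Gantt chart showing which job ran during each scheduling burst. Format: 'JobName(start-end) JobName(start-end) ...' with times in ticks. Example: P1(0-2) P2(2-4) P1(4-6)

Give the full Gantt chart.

Answer: P1(0-2) P2(2-3) P3(3-5) P2(5-6) P2(6-7) P2(7-8) P2(8-9) P2(9-10) P2(10-11) P2(11-12) P2(12-13) P2(13-14) P1(14-16) P3(16-18)

Derivation:
t=0-2: P1@Q0 runs 2, rem=2, quantum used, demote→Q1. Q0=[P2,P3] Q1=[P1] Q2=[]
t=2-3: P2@Q0 runs 1, rem=9, I/O yield, promote→Q0. Q0=[P3,P2] Q1=[P1] Q2=[]
t=3-5: P3@Q0 runs 2, rem=2, quantum used, demote→Q1. Q0=[P2] Q1=[P1,P3] Q2=[]
t=5-6: P2@Q0 runs 1, rem=8, I/O yield, promote→Q0. Q0=[P2] Q1=[P1,P3] Q2=[]
t=6-7: P2@Q0 runs 1, rem=7, I/O yield, promote→Q0. Q0=[P2] Q1=[P1,P3] Q2=[]
t=7-8: P2@Q0 runs 1, rem=6, I/O yield, promote→Q0. Q0=[P2] Q1=[P1,P3] Q2=[]
t=8-9: P2@Q0 runs 1, rem=5, I/O yield, promote→Q0. Q0=[P2] Q1=[P1,P3] Q2=[]
t=9-10: P2@Q0 runs 1, rem=4, I/O yield, promote→Q0. Q0=[P2] Q1=[P1,P3] Q2=[]
t=10-11: P2@Q0 runs 1, rem=3, I/O yield, promote→Q0. Q0=[P2] Q1=[P1,P3] Q2=[]
t=11-12: P2@Q0 runs 1, rem=2, I/O yield, promote→Q0. Q0=[P2] Q1=[P1,P3] Q2=[]
t=12-13: P2@Q0 runs 1, rem=1, I/O yield, promote→Q0. Q0=[P2] Q1=[P1,P3] Q2=[]
t=13-14: P2@Q0 runs 1, rem=0, completes. Q0=[] Q1=[P1,P3] Q2=[]
t=14-16: P1@Q1 runs 2, rem=0, completes. Q0=[] Q1=[P3] Q2=[]
t=16-18: P3@Q1 runs 2, rem=0, completes. Q0=[] Q1=[] Q2=[]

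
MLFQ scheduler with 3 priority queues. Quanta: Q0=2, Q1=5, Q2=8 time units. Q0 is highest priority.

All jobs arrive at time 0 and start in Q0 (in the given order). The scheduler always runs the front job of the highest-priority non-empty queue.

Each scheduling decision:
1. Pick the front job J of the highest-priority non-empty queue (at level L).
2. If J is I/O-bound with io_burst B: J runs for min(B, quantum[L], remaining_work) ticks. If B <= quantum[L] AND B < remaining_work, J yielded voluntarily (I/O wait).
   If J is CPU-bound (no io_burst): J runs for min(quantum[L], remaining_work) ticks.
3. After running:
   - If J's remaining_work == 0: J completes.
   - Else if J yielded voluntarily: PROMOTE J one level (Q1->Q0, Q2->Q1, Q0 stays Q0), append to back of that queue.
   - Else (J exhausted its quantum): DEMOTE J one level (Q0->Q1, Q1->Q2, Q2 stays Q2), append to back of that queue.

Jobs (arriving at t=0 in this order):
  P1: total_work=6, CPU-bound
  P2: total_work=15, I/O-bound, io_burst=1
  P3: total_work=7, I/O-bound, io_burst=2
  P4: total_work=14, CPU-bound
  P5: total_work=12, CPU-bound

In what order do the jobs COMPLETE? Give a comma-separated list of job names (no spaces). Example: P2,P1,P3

t=0-2: P1@Q0 runs 2, rem=4, quantum used, demote→Q1. Q0=[P2,P3,P4,P5] Q1=[P1] Q2=[]
t=2-3: P2@Q0 runs 1, rem=14, I/O yield, promote→Q0. Q0=[P3,P4,P5,P2] Q1=[P1] Q2=[]
t=3-5: P3@Q0 runs 2, rem=5, I/O yield, promote→Q0. Q0=[P4,P5,P2,P3] Q1=[P1] Q2=[]
t=5-7: P4@Q0 runs 2, rem=12, quantum used, demote→Q1. Q0=[P5,P2,P3] Q1=[P1,P4] Q2=[]
t=7-9: P5@Q0 runs 2, rem=10, quantum used, demote→Q1. Q0=[P2,P3] Q1=[P1,P4,P5] Q2=[]
t=9-10: P2@Q0 runs 1, rem=13, I/O yield, promote→Q0. Q0=[P3,P2] Q1=[P1,P4,P5] Q2=[]
t=10-12: P3@Q0 runs 2, rem=3, I/O yield, promote→Q0. Q0=[P2,P3] Q1=[P1,P4,P5] Q2=[]
t=12-13: P2@Q0 runs 1, rem=12, I/O yield, promote→Q0. Q0=[P3,P2] Q1=[P1,P4,P5] Q2=[]
t=13-15: P3@Q0 runs 2, rem=1, I/O yield, promote→Q0. Q0=[P2,P3] Q1=[P1,P4,P5] Q2=[]
t=15-16: P2@Q0 runs 1, rem=11, I/O yield, promote→Q0. Q0=[P3,P2] Q1=[P1,P4,P5] Q2=[]
t=16-17: P3@Q0 runs 1, rem=0, completes. Q0=[P2] Q1=[P1,P4,P5] Q2=[]
t=17-18: P2@Q0 runs 1, rem=10, I/O yield, promote→Q0. Q0=[P2] Q1=[P1,P4,P5] Q2=[]
t=18-19: P2@Q0 runs 1, rem=9, I/O yield, promote→Q0. Q0=[P2] Q1=[P1,P4,P5] Q2=[]
t=19-20: P2@Q0 runs 1, rem=8, I/O yield, promote→Q0. Q0=[P2] Q1=[P1,P4,P5] Q2=[]
t=20-21: P2@Q0 runs 1, rem=7, I/O yield, promote→Q0. Q0=[P2] Q1=[P1,P4,P5] Q2=[]
t=21-22: P2@Q0 runs 1, rem=6, I/O yield, promote→Q0. Q0=[P2] Q1=[P1,P4,P5] Q2=[]
t=22-23: P2@Q0 runs 1, rem=5, I/O yield, promote→Q0. Q0=[P2] Q1=[P1,P4,P5] Q2=[]
t=23-24: P2@Q0 runs 1, rem=4, I/O yield, promote→Q0. Q0=[P2] Q1=[P1,P4,P5] Q2=[]
t=24-25: P2@Q0 runs 1, rem=3, I/O yield, promote→Q0. Q0=[P2] Q1=[P1,P4,P5] Q2=[]
t=25-26: P2@Q0 runs 1, rem=2, I/O yield, promote→Q0. Q0=[P2] Q1=[P1,P4,P5] Q2=[]
t=26-27: P2@Q0 runs 1, rem=1, I/O yield, promote→Q0. Q0=[P2] Q1=[P1,P4,P5] Q2=[]
t=27-28: P2@Q0 runs 1, rem=0, completes. Q0=[] Q1=[P1,P4,P5] Q2=[]
t=28-32: P1@Q1 runs 4, rem=0, completes. Q0=[] Q1=[P4,P5] Q2=[]
t=32-37: P4@Q1 runs 5, rem=7, quantum used, demote→Q2. Q0=[] Q1=[P5] Q2=[P4]
t=37-42: P5@Q1 runs 5, rem=5, quantum used, demote→Q2. Q0=[] Q1=[] Q2=[P4,P5]
t=42-49: P4@Q2 runs 7, rem=0, completes. Q0=[] Q1=[] Q2=[P5]
t=49-54: P5@Q2 runs 5, rem=0, completes. Q0=[] Q1=[] Q2=[]

Answer: P3,P2,P1,P4,P5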